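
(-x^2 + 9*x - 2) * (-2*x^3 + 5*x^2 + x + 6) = 2*x^5 - 23*x^4 + 48*x^3 - 7*x^2 + 52*x - 12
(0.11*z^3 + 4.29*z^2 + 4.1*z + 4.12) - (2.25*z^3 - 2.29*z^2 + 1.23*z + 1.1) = -2.14*z^3 + 6.58*z^2 + 2.87*z + 3.02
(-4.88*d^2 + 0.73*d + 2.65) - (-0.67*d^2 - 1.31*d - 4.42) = -4.21*d^2 + 2.04*d + 7.07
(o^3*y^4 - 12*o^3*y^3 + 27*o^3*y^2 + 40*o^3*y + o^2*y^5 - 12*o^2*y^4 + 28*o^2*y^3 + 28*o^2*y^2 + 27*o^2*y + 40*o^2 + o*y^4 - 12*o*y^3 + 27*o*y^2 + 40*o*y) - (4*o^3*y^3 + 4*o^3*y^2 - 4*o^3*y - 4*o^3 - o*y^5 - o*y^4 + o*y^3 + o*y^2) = o^3*y^4 - 16*o^3*y^3 + 23*o^3*y^2 + 44*o^3*y + 4*o^3 + o^2*y^5 - 12*o^2*y^4 + 28*o^2*y^3 + 28*o^2*y^2 + 27*o^2*y + 40*o^2 + o*y^5 + 2*o*y^4 - 13*o*y^3 + 26*o*y^2 + 40*o*y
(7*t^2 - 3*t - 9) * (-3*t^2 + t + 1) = -21*t^4 + 16*t^3 + 31*t^2 - 12*t - 9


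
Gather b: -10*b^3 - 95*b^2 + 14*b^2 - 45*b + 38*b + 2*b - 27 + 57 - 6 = -10*b^3 - 81*b^2 - 5*b + 24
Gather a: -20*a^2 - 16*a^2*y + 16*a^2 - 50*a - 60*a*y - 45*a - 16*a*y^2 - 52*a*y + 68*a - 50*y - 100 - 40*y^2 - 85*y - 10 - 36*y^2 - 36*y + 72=a^2*(-16*y - 4) + a*(-16*y^2 - 112*y - 27) - 76*y^2 - 171*y - 38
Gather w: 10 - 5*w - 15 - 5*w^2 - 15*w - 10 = -5*w^2 - 20*w - 15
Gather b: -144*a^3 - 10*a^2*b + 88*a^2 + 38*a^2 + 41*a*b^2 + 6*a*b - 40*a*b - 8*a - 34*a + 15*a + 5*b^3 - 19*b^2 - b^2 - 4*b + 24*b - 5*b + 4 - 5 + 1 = -144*a^3 + 126*a^2 - 27*a + 5*b^3 + b^2*(41*a - 20) + b*(-10*a^2 - 34*a + 15)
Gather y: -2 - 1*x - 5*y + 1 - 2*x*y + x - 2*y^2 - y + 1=-2*y^2 + y*(-2*x - 6)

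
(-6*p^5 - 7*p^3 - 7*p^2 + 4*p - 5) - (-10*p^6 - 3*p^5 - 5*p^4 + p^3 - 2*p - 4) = 10*p^6 - 3*p^5 + 5*p^4 - 8*p^3 - 7*p^2 + 6*p - 1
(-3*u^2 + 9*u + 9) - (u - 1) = -3*u^2 + 8*u + 10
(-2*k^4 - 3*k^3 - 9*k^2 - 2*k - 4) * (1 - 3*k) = 6*k^5 + 7*k^4 + 24*k^3 - 3*k^2 + 10*k - 4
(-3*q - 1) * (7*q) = -21*q^2 - 7*q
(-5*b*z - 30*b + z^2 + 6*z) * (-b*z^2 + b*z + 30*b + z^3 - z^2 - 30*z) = 5*b^2*z^3 + 25*b^2*z^2 - 180*b^2*z - 900*b^2 - 6*b*z^4 - 30*b*z^3 + 216*b*z^2 + 1080*b*z + z^5 + 5*z^4 - 36*z^3 - 180*z^2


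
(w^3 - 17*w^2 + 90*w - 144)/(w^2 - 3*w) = w - 14 + 48/w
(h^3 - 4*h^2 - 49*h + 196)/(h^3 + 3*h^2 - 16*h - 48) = (h^2 - 49)/(h^2 + 7*h + 12)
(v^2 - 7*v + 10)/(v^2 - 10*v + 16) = (v - 5)/(v - 8)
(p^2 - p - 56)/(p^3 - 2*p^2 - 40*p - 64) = (p + 7)/(p^2 + 6*p + 8)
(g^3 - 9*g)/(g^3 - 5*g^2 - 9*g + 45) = g/(g - 5)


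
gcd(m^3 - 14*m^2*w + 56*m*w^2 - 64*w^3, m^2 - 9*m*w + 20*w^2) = -m + 4*w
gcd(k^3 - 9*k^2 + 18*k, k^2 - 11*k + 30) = k - 6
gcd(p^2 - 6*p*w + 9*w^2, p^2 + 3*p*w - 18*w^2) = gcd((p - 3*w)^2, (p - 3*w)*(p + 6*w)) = p - 3*w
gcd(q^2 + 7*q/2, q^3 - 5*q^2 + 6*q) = q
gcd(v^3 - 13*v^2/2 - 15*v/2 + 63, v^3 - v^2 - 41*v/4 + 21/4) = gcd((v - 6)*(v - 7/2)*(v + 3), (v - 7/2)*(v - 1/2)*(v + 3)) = v^2 - v/2 - 21/2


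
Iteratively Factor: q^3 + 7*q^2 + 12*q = (q + 3)*(q^2 + 4*q) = (q + 3)*(q + 4)*(q)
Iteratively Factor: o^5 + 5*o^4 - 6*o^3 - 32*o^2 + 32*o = (o + 4)*(o^4 + o^3 - 10*o^2 + 8*o) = (o - 1)*(o + 4)*(o^3 + 2*o^2 - 8*o) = (o - 1)*(o + 4)^2*(o^2 - 2*o) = o*(o - 1)*(o + 4)^2*(o - 2)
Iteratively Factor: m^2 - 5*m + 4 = (m - 4)*(m - 1)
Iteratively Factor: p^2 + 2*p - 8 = (p - 2)*(p + 4)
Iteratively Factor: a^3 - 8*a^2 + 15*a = (a - 5)*(a^2 - 3*a) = a*(a - 5)*(a - 3)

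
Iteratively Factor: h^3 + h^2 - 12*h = (h)*(h^2 + h - 12) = h*(h - 3)*(h + 4)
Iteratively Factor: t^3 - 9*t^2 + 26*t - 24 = (t - 3)*(t^2 - 6*t + 8) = (t - 4)*(t - 3)*(t - 2)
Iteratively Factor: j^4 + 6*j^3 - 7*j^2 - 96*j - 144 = (j - 4)*(j^3 + 10*j^2 + 33*j + 36) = (j - 4)*(j + 3)*(j^2 + 7*j + 12) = (j - 4)*(j + 3)^2*(j + 4)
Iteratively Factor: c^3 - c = (c - 1)*(c^2 + c) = c*(c - 1)*(c + 1)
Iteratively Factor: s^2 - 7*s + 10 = (s - 2)*(s - 5)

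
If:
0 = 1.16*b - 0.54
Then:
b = 0.47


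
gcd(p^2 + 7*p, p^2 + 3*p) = p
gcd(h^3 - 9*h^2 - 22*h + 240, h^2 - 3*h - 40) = h^2 - 3*h - 40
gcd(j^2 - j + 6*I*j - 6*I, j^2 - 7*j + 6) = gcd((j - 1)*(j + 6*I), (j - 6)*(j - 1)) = j - 1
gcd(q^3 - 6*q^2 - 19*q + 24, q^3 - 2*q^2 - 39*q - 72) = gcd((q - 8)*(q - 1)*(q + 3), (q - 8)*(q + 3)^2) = q^2 - 5*q - 24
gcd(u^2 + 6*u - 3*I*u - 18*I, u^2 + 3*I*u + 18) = u - 3*I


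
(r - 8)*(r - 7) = r^2 - 15*r + 56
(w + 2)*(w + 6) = w^2 + 8*w + 12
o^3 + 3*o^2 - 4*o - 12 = (o - 2)*(o + 2)*(o + 3)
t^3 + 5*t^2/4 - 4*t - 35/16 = (t - 7/4)*(t + 1/2)*(t + 5/2)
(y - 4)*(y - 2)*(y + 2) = y^3 - 4*y^2 - 4*y + 16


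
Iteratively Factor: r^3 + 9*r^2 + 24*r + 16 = (r + 4)*(r^2 + 5*r + 4) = (r + 4)^2*(r + 1)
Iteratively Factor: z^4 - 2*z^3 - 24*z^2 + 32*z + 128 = (z - 4)*(z^3 + 2*z^2 - 16*z - 32) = (z - 4)*(z + 2)*(z^2 - 16) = (z - 4)^2*(z + 2)*(z + 4)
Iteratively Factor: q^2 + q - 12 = (q - 3)*(q + 4)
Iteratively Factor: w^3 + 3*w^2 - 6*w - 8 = (w + 4)*(w^2 - w - 2) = (w + 1)*(w + 4)*(w - 2)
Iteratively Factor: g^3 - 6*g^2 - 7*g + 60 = (g + 3)*(g^2 - 9*g + 20) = (g - 5)*(g + 3)*(g - 4)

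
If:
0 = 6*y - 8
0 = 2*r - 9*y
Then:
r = 6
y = 4/3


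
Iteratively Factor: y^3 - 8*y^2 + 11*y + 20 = (y - 5)*(y^2 - 3*y - 4) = (y - 5)*(y + 1)*(y - 4)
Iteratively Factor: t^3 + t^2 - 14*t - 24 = (t + 3)*(t^2 - 2*t - 8) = (t + 2)*(t + 3)*(t - 4)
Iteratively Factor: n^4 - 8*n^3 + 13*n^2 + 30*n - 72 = (n - 4)*(n^3 - 4*n^2 - 3*n + 18) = (n - 4)*(n + 2)*(n^2 - 6*n + 9) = (n - 4)*(n - 3)*(n + 2)*(n - 3)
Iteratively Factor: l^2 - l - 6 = (l + 2)*(l - 3)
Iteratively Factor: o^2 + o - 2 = (o + 2)*(o - 1)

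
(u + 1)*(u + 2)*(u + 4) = u^3 + 7*u^2 + 14*u + 8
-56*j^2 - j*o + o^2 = (-8*j + o)*(7*j + o)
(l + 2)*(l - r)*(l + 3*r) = l^3 + 2*l^2*r + 2*l^2 - 3*l*r^2 + 4*l*r - 6*r^2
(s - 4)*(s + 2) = s^2 - 2*s - 8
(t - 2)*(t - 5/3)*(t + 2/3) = t^3 - 3*t^2 + 8*t/9 + 20/9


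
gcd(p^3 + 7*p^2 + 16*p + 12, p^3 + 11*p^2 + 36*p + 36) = p^2 + 5*p + 6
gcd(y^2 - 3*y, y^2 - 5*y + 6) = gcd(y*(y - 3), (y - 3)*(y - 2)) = y - 3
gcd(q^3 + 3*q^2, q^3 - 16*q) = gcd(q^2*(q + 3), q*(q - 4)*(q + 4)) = q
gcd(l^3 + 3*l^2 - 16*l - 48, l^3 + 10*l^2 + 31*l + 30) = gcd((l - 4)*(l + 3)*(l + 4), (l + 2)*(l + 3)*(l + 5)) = l + 3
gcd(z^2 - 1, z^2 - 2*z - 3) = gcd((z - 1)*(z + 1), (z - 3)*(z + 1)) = z + 1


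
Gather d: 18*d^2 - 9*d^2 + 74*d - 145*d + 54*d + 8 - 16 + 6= 9*d^2 - 17*d - 2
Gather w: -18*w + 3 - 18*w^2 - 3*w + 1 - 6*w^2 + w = -24*w^2 - 20*w + 4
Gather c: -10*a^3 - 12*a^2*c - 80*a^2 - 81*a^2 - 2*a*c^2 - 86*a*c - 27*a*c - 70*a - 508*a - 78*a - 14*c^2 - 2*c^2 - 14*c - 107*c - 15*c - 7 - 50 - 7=-10*a^3 - 161*a^2 - 656*a + c^2*(-2*a - 16) + c*(-12*a^2 - 113*a - 136) - 64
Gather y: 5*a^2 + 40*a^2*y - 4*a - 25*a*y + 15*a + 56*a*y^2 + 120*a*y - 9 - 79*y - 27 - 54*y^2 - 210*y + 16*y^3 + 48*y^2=5*a^2 + 11*a + 16*y^3 + y^2*(56*a - 6) + y*(40*a^2 + 95*a - 289) - 36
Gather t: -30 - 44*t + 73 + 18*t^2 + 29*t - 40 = 18*t^2 - 15*t + 3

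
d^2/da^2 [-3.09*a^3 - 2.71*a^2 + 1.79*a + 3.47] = -18.54*a - 5.42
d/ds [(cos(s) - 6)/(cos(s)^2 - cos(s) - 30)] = sin(s)/(cos(s) + 5)^2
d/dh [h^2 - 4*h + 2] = 2*h - 4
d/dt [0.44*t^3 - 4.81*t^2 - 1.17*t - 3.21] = 1.32*t^2 - 9.62*t - 1.17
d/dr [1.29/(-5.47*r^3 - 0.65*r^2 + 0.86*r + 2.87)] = (21.1689*r^2 + 1.677*r - 1.1094)/(5.47*r^3 + 0.65*r^2 - 0.86*r - 2.87)^2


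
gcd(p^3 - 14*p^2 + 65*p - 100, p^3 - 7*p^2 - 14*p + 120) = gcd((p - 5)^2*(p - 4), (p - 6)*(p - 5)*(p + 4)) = p - 5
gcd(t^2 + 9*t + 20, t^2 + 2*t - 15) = t + 5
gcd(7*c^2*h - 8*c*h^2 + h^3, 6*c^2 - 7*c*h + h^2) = c - h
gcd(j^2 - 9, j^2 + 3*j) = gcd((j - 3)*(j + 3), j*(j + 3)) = j + 3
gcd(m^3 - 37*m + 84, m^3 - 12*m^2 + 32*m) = m - 4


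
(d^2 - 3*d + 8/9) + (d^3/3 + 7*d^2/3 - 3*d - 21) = d^3/3 + 10*d^2/3 - 6*d - 181/9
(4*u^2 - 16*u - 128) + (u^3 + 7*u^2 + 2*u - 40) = u^3 + 11*u^2 - 14*u - 168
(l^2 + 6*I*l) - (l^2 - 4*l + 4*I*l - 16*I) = 4*l + 2*I*l + 16*I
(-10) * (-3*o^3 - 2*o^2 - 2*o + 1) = 30*o^3 + 20*o^2 + 20*o - 10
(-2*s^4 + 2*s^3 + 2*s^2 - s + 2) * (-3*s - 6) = 6*s^5 + 6*s^4 - 18*s^3 - 9*s^2 - 12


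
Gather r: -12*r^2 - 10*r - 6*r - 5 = -12*r^2 - 16*r - 5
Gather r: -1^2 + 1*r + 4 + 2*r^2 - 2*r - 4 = 2*r^2 - r - 1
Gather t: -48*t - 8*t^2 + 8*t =-8*t^2 - 40*t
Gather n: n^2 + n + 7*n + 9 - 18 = n^2 + 8*n - 9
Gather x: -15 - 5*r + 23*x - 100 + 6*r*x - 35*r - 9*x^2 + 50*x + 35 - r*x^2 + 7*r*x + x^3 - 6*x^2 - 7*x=-40*r + x^3 + x^2*(-r - 15) + x*(13*r + 66) - 80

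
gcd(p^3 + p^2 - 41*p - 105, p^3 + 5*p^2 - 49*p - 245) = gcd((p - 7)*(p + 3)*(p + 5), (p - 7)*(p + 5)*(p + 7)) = p^2 - 2*p - 35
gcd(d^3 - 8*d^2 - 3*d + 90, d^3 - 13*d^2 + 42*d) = d - 6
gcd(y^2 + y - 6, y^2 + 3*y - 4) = 1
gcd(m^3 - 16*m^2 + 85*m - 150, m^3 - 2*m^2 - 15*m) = m - 5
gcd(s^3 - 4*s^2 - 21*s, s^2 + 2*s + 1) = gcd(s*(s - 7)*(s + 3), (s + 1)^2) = 1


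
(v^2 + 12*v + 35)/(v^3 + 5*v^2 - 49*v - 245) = 1/(v - 7)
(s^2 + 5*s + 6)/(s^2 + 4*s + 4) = (s + 3)/(s + 2)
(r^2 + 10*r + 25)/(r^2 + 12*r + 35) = (r + 5)/(r + 7)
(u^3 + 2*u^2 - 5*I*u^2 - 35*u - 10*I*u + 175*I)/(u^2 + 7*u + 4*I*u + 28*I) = (u^2 - 5*u*(1 + I) + 25*I)/(u + 4*I)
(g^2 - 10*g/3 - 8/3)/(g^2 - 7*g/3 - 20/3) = (3*g + 2)/(3*g + 5)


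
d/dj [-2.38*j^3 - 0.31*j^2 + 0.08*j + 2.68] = -7.14*j^2 - 0.62*j + 0.08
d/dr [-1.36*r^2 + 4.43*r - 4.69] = 4.43 - 2.72*r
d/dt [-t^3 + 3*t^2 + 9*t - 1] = -3*t^2 + 6*t + 9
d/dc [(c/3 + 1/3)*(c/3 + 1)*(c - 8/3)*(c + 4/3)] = 4*c^3/9 + 8*c^2/9 - 106*c/81 - 164/81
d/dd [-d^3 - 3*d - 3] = -3*d^2 - 3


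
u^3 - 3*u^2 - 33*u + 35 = (u - 7)*(u - 1)*(u + 5)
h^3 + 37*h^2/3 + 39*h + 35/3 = (h + 1/3)*(h + 5)*(h + 7)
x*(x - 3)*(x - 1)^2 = x^4 - 5*x^3 + 7*x^2 - 3*x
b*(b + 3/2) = b^2 + 3*b/2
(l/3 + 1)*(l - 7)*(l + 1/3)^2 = l^4/3 - 10*l^3/9 - 212*l^2/27 - 130*l/27 - 7/9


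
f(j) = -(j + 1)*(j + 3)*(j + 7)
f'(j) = -(j + 1)*(j + 3) - (j + 1)*(j + 7) - (j + 3)*(j + 7)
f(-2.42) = 3.77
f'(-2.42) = 4.67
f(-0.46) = -8.97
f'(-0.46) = -21.51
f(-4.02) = -9.18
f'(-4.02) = 8.96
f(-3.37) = -3.18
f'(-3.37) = 9.07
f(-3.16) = -1.33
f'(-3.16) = 8.56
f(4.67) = -507.52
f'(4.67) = -199.17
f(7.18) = -1180.80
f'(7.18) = -343.62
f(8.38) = -1641.73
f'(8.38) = -426.03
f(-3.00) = 0.00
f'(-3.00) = 8.00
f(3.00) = -240.00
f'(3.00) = -124.00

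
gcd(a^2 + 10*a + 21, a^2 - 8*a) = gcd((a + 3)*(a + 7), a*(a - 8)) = 1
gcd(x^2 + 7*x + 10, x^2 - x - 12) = 1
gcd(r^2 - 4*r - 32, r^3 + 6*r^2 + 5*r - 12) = r + 4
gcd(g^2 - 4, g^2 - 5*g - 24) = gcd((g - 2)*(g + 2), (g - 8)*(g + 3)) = 1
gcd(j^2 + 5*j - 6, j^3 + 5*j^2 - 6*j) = j^2 + 5*j - 6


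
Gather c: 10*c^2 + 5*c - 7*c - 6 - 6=10*c^2 - 2*c - 12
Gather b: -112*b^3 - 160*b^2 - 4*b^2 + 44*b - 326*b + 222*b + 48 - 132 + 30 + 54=-112*b^3 - 164*b^2 - 60*b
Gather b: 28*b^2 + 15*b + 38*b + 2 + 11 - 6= 28*b^2 + 53*b + 7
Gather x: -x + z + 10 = -x + z + 10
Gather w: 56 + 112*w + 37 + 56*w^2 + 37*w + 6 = 56*w^2 + 149*w + 99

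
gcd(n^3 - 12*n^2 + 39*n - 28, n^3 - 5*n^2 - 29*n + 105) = n - 7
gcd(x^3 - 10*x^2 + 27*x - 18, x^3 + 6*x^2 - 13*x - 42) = x - 3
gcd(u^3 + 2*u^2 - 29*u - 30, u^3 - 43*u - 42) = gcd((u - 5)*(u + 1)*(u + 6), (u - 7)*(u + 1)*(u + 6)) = u^2 + 7*u + 6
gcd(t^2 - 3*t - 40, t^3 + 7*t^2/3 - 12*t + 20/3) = t + 5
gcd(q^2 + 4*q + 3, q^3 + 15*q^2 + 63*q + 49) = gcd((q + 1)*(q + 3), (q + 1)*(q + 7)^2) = q + 1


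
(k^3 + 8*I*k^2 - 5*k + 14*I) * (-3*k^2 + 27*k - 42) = -3*k^5 + 27*k^4 - 24*I*k^4 - 27*k^3 + 216*I*k^3 - 135*k^2 - 378*I*k^2 + 210*k + 378*I*k - 588*I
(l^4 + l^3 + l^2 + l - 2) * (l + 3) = l^5 + 4*l^4 + 4*l^3 + 4*l^2 + l - 6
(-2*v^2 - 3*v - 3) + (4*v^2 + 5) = 2*v^2 - 3*v + 2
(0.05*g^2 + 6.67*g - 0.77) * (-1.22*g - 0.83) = -0.061*g^3 - 8.1789*g^2 - 4.5967*g + 0.6391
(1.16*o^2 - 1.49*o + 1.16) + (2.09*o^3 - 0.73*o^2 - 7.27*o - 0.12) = 2.09*o^3 + 0.43*o^2 - 8.76*o + 1.04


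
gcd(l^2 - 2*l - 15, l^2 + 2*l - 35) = l - 5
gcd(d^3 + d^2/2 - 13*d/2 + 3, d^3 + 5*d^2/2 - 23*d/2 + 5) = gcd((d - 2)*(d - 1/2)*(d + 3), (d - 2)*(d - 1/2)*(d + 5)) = d^2 - 5*d/2 + 1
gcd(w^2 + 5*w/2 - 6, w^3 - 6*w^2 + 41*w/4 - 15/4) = 1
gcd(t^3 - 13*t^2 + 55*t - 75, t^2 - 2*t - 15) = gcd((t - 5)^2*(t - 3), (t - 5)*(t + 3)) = t - 5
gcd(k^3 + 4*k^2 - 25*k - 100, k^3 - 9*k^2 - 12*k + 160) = k^2 - k - 20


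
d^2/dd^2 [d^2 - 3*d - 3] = 2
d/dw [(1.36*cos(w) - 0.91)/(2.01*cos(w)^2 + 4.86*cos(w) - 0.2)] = (2.7336*cos(w)^2 - 3.6582*cos(w) - 4.1506)*sin(w)/(4.0401*cos(w)^4 + 19.5372*cos(w)^3 + 22.8156*cos(w)^2 - 1.944*cos(w) + 0.04)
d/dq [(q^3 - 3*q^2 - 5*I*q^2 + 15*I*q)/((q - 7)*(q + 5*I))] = (q^4 + q^3*(-14 + 10*I) + q^2*(46 - 100*I) + q*(-350 + 210*I) + 525)/(q^4 + q^3*(-14 + 10*I) + q^2*(24 - 140*I) + q*(350 + 490*I) - 1225)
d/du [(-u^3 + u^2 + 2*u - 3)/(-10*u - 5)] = (4*u^3 + u^2 - 2*u - 8)/(5*(4*u^2 + 4*u + 1))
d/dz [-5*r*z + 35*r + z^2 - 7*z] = -5*r + 2*z - 7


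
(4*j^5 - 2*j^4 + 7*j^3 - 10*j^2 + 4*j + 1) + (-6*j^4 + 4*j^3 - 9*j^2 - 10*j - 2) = 4*j^5 - 8*j^4 + 11*j^3 - 19*j^2 - 6*j - 1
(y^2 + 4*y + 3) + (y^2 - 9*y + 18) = 2*y^2 - 5*y + 21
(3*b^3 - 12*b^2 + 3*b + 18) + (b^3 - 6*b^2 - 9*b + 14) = 4*b^3 - 18*b^2 - 6*b + 32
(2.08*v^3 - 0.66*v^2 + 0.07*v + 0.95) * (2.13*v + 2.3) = 4.4304*v^4 + 3.3782*v^3 - 1.3689*v^2 + 2.1845*v + 2.185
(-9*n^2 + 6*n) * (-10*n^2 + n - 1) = 90*n^4 - 69*n^3 + 15*n^2 - 6*n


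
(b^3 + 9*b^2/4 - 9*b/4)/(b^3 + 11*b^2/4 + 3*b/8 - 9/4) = 2*b*(b + 3)/(2*b^2 + 7*b + 6)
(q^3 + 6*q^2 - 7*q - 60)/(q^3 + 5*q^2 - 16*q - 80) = (q - 3)/(q - 4)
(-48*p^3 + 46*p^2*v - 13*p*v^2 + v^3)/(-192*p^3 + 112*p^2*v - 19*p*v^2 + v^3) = (2*p - v)/(8*p - v)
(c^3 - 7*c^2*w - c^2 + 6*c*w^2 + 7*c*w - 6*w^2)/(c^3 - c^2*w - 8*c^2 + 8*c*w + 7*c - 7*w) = (c - 6*w)/(c - 7)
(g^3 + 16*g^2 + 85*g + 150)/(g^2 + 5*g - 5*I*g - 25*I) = (g^2 + 11*g + 30)/(g - 5*I)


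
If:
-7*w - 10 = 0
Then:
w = -10/7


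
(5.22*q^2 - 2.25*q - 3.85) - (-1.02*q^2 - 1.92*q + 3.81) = 6.24*q^2 - 0.33*q - 7.66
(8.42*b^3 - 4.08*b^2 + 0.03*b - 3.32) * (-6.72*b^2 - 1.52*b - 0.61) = -56.5824*b^5 + 14.6192*b^4 + 0.8638*b^3 + 24.7536*b^2 + 5.0281*b + 2.0252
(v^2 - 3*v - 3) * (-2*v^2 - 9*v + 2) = -2*v^4 - 3*v^3 + 35*v^2 + 21*v - 6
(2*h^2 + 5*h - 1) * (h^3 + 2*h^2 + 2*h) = 2*h^5 + 9*h^4 + 13*h^3 + 8*h^2 - 2*h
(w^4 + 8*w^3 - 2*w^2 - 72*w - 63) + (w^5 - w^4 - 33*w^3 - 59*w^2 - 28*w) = w^5 - 25*w^3 - 61*w^2 - 100*w - 63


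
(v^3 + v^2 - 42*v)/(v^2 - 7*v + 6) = v*(v + 7)/(v - 1)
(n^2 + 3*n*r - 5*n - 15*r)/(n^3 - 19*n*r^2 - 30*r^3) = (5 - n)/(-n^2 + 3*n*r + 10*r^2)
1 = 1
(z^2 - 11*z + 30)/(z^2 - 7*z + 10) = (z - 6)/(z - 2)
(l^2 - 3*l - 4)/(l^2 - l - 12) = (l + 1)/(l + 3)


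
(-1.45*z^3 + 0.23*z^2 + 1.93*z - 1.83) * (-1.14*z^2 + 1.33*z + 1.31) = 1.653*z^5 - 2.1907*z^4 - 3.7938*z^3 + 4.9544*z^2 + 0.0943999999999998*z - 2.3973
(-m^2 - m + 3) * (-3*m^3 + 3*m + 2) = 3*m^5 + 3*m^4 - 12*m^3 - 5*m^2 + 7*m + 6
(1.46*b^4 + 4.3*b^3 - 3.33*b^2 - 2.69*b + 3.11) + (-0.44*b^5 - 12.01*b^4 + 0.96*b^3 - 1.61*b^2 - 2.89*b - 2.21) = -0.44*b^5 - 10.55*b^4 + 5.26*b^3 - 4.94*b^2 - 5.58*b + 0.9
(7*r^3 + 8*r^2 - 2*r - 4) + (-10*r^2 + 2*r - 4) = 7*r^3 - 2*r^2 - 8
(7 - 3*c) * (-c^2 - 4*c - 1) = 3*c^3 + 5*c^2 - 25*c - 7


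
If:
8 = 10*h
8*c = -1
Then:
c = -1/8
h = 4/5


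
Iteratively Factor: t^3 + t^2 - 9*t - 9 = (t + 3)*(t^2 - 2*t - 3) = (t - 3)*(t + 3)*(t + 1)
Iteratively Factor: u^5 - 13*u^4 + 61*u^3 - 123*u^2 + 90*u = (u - 5)*(u^4 - 8*u^3 + 21*u^2 - 18*u) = (u - 5)*(u - 2)*(u^3 - 6*u^2 + 9*u) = (u - 5)*(u - 3)*(u - 2)*(u^2 - 3*u) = (u - 5)*(u - 3)^2*(u - 2)*(u)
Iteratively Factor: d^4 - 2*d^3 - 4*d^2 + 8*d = (d + 2)*(d^3 - 4*d^2 + 4*d) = (d - 2)*(d + 2)*(d^2 - 2*d) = d*(d - 2)*(d + 2)*(d - 2)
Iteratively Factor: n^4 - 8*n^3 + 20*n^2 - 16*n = (n - 2)*(n^3 - 6*n^2 + 8*n) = n*(n - 2)*(n^2 - 6*n + 8) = n*(n - 2)^2*(n - 4)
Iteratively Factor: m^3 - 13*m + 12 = (m + 4)*(m^2 - 4*m + 3) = (m - 1)*(m + 4)*(m - 3)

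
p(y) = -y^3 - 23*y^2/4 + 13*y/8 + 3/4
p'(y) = -3*y^2 - 23*y/2 + 13/8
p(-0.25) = 0.00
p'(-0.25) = 4.31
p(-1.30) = -8.88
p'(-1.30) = 11.50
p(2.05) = -28.70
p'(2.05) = -34.56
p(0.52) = -0.10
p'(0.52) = -5.17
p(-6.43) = 18.42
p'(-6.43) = -48.46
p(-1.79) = -14.85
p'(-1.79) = 12.60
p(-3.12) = -29.92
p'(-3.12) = 8.30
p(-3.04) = -29.23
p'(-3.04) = 8.86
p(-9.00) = 249.38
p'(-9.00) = -137.88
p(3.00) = -73.12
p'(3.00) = -59.88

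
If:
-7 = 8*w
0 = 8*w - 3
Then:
No Solution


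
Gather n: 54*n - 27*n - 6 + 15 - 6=27*n + 3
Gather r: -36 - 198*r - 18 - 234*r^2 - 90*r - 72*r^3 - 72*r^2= -72*r^3 - 306*r^2 - 288*r - 54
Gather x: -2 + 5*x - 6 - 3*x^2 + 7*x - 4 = -3*x^2 + 12*x - 12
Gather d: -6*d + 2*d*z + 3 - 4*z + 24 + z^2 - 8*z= d*(2*z - 6) + z^2 - 12*z + 27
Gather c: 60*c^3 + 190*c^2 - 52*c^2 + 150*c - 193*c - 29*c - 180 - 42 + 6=60*c^3 + 138*c^2 - 72*c - 216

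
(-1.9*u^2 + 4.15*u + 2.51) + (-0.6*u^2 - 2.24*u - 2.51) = -2.5*u^2 + 1.91*u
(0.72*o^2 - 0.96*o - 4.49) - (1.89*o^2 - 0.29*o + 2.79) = -1.17*o^2 - 0.67*o - 7.28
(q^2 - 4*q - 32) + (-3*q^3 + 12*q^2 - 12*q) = -3*q^3 + 13*q^2 - 16*q - 32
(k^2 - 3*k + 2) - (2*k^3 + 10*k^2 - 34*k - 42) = -2*k^3 - 9*k^2 + 31*k + 44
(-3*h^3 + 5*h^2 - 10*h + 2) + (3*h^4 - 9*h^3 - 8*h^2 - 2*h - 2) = 3*h^4 - 12*h^3 - 3*h^2 - 12*h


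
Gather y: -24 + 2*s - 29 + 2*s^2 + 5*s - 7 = 2*s^2 + 7*s - 60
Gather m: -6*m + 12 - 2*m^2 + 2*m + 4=-2*m^2 - 4*m + 16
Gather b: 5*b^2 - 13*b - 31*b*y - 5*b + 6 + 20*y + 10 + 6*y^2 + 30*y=5*b^2 + b*(-31*y - 18) + 6*y^2 + 50*y + 16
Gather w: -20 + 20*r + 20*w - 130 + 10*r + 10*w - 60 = 30*r + 30*w - 210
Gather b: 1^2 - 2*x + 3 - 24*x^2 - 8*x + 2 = -24*x^2 - 10*x + 6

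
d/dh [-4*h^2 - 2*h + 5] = -8*h - 2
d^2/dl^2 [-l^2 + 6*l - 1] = -2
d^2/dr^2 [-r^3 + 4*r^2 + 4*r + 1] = 8 - 6*r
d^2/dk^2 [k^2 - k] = 2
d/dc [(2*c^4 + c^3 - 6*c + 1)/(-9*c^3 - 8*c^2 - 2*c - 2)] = (-18*c^6 - 32*c^5 - 20*c^4 - 128*c^3 - 27*c^2 + 16*c + 14)/(81*c^6 + 144*c^5 + 100*c^4 + 68*c^3 + 36*c^2 + 8*c + 4)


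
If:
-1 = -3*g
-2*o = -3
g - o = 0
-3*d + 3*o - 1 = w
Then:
No Solution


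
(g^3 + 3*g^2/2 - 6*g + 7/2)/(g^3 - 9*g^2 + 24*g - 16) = (2*g^2 + 5*g - 7)/(2*(g^2 - 8*g + 16))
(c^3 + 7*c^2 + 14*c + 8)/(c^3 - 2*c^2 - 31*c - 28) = (c + 2)/(c - 7)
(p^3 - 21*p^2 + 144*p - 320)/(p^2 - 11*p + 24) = (p^2 - 13*p + 40)/(p - 3)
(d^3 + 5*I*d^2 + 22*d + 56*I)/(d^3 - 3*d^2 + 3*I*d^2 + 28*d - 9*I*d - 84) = (d + 2*I)/(d - 3)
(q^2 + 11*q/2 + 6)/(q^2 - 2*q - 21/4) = 2*(q + 4)/(2*q - 7)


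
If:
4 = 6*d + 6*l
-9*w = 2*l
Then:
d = 9*w/2 + 2/3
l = -9*w/2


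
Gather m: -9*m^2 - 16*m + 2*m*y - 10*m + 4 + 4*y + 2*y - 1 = -9*m^2 + m*(2*y - 26) + 6*y + 3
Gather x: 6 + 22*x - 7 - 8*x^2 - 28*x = -8*x^2 - 6*x - 1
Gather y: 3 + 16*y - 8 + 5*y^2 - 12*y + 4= 5*y^2 + 4*y - 1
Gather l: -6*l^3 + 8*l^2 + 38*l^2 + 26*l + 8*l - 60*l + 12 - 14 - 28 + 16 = -6*l^3 + 46*l^2 - 26*l - 14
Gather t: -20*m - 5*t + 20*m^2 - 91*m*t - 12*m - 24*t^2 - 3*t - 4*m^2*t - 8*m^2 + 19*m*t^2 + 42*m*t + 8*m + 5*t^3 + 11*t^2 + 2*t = 12*m^2 - 24*m + 5*t^3 + t^2*(19*m - 13) + t*(-4*m^2 - 49*m - 6)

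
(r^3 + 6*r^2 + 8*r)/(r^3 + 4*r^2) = (r + 2)/r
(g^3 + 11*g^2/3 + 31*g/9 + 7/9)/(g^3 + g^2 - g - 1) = (9*g^2 + 24*g + 7)/(9*(g^2 - 1))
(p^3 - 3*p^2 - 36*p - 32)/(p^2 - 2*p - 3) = (p^2 - 4*p - 32)/(p - 3)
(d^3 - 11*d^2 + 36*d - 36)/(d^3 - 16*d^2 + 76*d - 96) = (d - 3)/(d - 8)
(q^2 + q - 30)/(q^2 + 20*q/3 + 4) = 3*(q - 5)/(3*q + 2)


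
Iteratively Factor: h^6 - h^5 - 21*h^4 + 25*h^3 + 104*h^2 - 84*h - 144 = (h + 4)*(h^5 - 5*h^4 - h^3 + 29*h^2 - 12*h - 36) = (h - 3)*(h + 4)*(h^4 - 2*h^3 - 7*h^2 + 8*h + 12) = (h - 3)*(h + 1)*(h + 4)*(h^3 - 3*h^2 - 4*h + 12) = (h - 3)*(h + 1)*(h + 2)*(h + 4)*(h^2 - 5*h + 6) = (h - 3)^2*(h + 1)*(h + 2)*(h + 4)*(h - 2)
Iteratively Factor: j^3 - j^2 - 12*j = (j)*(j^2 - j - 12) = j*(j - 4)*(j + 3)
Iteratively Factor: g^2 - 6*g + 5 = (g - 1)*(g - 5)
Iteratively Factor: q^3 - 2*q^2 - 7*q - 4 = (q - 4)*(q^2 + 2*q + 1) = (q - 4)*(q + 1)*(q + 1)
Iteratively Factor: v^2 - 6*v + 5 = (v - 1)*(v - 5)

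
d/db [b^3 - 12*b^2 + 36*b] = 3*b^2 - 24*b + 36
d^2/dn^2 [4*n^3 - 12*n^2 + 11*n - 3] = 24*n - 24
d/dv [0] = 0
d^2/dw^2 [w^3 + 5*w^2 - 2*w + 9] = 6*w + 10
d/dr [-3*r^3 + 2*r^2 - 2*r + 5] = -9*r^2 + 4*r - 2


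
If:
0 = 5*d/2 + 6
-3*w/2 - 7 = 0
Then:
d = -12/5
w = -14/3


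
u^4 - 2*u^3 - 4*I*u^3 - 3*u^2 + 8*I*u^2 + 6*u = u*(u - 2)*(u - 3*I)*(u - I)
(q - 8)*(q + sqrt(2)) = q^2 - 8*q + sqrt(2)*q - 8*sqrt(2)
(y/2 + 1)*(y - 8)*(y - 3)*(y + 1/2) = y^4/2 - 17*y^3/4 - 5*y^2/4 + 49*y/2 + 12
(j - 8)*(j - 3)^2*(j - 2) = j^4 - 16*j^3 + 85*j^2 - 186*j + 144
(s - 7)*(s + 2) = s^2 - 5*s - 14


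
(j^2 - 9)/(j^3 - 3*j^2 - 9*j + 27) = 1/(j - 3)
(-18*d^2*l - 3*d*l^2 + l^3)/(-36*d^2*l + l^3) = (3*d + l)/(6*d + l)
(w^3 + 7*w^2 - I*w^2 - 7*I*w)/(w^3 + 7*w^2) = (w - I)/w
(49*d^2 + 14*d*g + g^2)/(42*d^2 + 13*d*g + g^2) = (7*d + g)/(6*d + g)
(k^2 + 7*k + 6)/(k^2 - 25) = (k^2 + 7*k + 6)/(k^2 - 25)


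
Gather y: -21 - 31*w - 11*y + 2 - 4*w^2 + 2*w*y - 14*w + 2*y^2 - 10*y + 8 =-4*w^2 - 45*w + 2*y^2 + y*(2*w - 21) - 11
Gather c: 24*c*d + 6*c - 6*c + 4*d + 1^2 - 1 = 24*c*d + 4*d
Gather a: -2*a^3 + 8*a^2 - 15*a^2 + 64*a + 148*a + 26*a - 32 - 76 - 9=-2*a^3 - 7*a^2 + 238*a - 117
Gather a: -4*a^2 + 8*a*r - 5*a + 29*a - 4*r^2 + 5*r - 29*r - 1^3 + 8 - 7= -4*a^2 + a*(8*r + 24) - 4*r^2 - 24*r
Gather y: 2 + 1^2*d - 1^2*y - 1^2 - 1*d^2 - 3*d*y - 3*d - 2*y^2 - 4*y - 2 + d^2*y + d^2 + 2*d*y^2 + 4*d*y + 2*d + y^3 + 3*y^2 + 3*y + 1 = y^3 + y^2*(2*d + 1) + y*(d^2 + d - 2)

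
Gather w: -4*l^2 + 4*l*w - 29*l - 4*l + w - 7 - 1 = -4*l^2 - 33*l + w*(4*l + 1) - 8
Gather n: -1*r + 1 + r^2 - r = r^2 - 2*r + 1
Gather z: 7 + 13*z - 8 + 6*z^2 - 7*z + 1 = 6*z^2 + 6*z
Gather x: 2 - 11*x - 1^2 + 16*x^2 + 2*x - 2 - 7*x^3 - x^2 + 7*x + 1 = -7*x^3 + 15*x^2 - 2*x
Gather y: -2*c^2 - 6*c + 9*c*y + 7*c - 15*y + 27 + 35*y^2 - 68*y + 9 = -2*c^2 + c + 35*y^2 + y*(9*c - 83) + 36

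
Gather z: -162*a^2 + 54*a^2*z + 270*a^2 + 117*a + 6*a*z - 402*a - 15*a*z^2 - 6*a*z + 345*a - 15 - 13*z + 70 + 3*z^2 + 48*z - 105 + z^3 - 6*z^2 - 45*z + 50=108*a^2 + 60*a + z^3 + z^2*(-15*a - 3) + z*(54*a^2 - 10)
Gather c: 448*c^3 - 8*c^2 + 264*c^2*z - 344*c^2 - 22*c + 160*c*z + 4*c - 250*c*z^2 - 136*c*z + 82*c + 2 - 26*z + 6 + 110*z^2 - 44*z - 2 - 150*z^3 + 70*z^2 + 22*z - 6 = 448*c^3 + c^2*(264*z - 352) + c*(-250*z^2 + 24*z + 64) - 150*z^3 + 180*z^2 - 48*z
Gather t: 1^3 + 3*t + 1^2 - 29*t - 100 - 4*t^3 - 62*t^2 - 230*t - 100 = -4*t^3 - 62*t^2 - 256*t - 198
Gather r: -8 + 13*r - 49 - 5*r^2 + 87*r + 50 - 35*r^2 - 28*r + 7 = -40*r^2 + 72*r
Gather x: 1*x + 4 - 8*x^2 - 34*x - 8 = -8*x^2 - 33*x - 4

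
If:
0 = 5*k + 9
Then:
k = -9/5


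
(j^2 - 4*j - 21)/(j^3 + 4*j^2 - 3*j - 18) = (j - 7)/(j^2 + j - 6)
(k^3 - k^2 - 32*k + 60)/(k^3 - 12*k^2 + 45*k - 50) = (k + 6)/(k - 5)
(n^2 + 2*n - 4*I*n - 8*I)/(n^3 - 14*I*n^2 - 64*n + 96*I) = (n + 2)/(n^2 - 10*I*n - 24)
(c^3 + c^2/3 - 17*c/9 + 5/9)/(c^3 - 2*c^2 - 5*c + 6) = (c^2 + 4*c/3 - 5/9)/(c^2 - c - 6)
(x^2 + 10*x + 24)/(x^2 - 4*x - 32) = (x + 6)/(x - 8)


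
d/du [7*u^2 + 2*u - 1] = 14*u + 2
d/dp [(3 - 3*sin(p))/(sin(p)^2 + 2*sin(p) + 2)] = 3*(sin(p)^2 - 2*sin(p) - 4)*cos(p)/(sin(p)^2 + 2*sin(p) + 2)^2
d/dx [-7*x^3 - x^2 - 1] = x*(-21*x - 2)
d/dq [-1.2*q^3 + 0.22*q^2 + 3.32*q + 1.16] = -3.6*q^2 + 0.44*q + 3.32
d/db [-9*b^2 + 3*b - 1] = 3 - 18*b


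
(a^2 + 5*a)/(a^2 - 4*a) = (a + 5)/(a - 4)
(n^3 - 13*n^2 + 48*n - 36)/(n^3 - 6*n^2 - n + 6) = (n - 6)/(n + 1)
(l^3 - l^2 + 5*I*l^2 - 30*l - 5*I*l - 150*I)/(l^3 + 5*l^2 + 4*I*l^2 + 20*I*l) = (l^2 + l*(-6 + 5*I) - 30*I)/(l*(l + 4*I))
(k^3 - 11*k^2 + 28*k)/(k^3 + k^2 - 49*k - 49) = k*(k - 4)/(k^2 + 8*k + 7)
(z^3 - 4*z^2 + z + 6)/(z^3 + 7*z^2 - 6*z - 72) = (z^2 - z - 2)/(z^2 + 10*z + 24)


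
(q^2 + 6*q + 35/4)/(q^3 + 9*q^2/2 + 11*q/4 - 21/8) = 2*(2*q + 5)/(4*q^2 + 4*q - 3)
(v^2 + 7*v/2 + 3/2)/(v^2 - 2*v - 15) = (v + 1/2)/(v - 5)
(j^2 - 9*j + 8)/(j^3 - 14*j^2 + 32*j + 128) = (j - 1)/(j^2 - 6*j - 16)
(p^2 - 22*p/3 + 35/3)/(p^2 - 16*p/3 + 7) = (p - 5)/(p - 3)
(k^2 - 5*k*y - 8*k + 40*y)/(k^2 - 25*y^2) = (k - 8)/(k + 5*y)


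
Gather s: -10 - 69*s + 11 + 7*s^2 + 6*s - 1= 7*s^2 - 63*s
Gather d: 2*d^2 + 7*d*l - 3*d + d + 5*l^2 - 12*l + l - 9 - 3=2*d^2 + d*(7*l - 2) + 5*l^2 - 11*l - 12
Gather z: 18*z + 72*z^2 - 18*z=72*z^2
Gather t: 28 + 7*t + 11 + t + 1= 8*t + 40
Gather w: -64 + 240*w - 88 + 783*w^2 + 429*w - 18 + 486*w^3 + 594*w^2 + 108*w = 486*w^3 + 1377*w^2 + 777*w - 170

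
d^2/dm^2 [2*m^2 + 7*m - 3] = 4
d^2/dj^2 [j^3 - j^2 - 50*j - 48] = 6*j - 2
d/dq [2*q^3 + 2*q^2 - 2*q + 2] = 6*q^2 + 4*q - 2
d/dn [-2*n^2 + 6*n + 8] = 6 - 4*n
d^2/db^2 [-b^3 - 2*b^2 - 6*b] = -6*b - 4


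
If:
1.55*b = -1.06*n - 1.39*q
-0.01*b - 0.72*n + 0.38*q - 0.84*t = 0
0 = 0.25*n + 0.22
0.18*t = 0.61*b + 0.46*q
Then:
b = -0.62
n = -0.88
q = 1.37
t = 1.38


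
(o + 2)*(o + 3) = o^2 + 5*o + 6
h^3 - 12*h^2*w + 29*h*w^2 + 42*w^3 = (h - 7*w)*(h - 6*w)*(h + w)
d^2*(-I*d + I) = -I*d^3 + I*d^2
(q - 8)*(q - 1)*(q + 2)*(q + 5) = q^4 - 2*q^3 - 45*q^2 - 34*q + 80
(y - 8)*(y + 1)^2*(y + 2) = y^4 - 4*y^3 - 27*y^2 - 38*y - 16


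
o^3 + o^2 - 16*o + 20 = (o - 2)^2*(o + 5)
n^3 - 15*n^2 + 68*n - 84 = (n - 7)*(n - 6)*(n - 2)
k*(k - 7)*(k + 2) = k^3 - 5*k^2 - 14*k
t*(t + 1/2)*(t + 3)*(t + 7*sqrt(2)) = t^4 + 7*t^3/2 + 7*sqrt(2)*t^3 + 3*t^2/2 + 49*sqrt(2)*t^2/2 + 21*sqrt(2)*t/2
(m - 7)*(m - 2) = m^2 - 9*m + 14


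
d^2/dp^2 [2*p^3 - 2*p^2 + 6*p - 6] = 12*p - 4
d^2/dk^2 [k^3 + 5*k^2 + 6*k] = 6*k + 10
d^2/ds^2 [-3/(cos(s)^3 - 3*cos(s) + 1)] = 27*(-sin(s)^4 + sin(s)^2 + cos(s) - 2)*sin(s)^2/(cos(s)^3 - 3*cos(s) + 1)^3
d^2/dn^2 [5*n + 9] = 0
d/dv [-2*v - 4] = -2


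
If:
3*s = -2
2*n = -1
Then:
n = -1/2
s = -2/3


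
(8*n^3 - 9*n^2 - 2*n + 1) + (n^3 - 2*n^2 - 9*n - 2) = 9*n^3 - 11*n^2 - 11*n - 1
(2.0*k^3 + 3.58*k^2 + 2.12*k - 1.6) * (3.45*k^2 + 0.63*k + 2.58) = 6.9*k^5 + 13.611*k^4 + 14.7294*k^3 + 5.052*k^2 + 4.4616*k - 4.128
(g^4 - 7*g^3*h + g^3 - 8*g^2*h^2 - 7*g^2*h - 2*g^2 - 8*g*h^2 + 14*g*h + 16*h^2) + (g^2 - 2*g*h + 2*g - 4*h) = g^4 - 7*g^3*h + g^3 - 8*g^2*h^2 - 7*g^2*h - g^2 - 8*g*h^2 + 12*g*h + 2*g + 16*h^2 - 4*h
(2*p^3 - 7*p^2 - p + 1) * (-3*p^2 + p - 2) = -6*p^5 + 23*p^4 - 8*p^3 + 10*p^2 + 3*p - 2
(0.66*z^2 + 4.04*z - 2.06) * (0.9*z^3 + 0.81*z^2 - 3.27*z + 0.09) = 0.594*z^5 + 4.1706*z^4 - 0.7398*z^3 - 14.82*z^2 + 7.0998*z - 0.1854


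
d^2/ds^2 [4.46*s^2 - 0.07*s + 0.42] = 8.92000000000000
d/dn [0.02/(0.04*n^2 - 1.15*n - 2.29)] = (0.023 - 0.0016*n)/(-0.04*n^2 + 1.15*n + 2.29)^2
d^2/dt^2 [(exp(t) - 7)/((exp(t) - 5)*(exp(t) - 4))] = (exp(4*t) - 19*exp(3*t) + 69*exp(2*t) + 173*exp(t) - 860)*exp(t)/(exp(6*t) - 27*exp(5*t) + 303*exp(4*t) - 1809*exp(3*t) + 6060*exp(2*t) - 10800*exp(t) + 8000)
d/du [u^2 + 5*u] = 2*u + 5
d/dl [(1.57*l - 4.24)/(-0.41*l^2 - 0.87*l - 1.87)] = (0.6437*l^2 - 3.4768*l - 6.6247)/(0.1681*l^4 + 0.7134*l^3 + 2.2903*l^2 + 3.2538*l + 3.4969)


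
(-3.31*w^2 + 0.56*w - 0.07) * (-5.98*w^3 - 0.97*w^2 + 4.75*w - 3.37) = 19.7938*w^5 - 0.138100000000001*w^4 - 15.8471*w^3 + 13.8826*w^2 - 2.2197*w + 0.2359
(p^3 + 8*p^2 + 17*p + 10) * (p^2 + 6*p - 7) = p^5 + 14*p^4 + 58*p^3 + 56*p^2 - 59*p - 70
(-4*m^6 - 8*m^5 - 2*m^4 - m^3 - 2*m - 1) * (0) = 0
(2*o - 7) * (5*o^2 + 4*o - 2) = 10*o^3 - 27*o^2 - 32*o + 14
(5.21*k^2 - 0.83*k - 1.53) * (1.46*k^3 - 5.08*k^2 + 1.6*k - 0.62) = 7.6066*k^5 - 27.6786*k^4 + 10.3186*k^3 + 3.2142*k^2 - 1.9334*k + 0.9486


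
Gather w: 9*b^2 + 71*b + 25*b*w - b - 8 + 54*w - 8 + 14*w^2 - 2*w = 9*b^2 + 70*b + 14*w^2 + w*(25*b + 52) - 16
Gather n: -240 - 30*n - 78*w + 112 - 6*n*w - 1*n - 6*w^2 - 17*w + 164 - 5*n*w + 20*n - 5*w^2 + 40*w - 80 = n*(-11*w - 11) - 11*w^2 - 55*w - 44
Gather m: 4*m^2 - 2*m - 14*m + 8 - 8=4*m^2 - 16*m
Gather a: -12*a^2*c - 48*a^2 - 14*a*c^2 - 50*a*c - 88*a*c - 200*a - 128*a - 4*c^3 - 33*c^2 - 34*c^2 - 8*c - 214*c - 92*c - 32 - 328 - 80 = a^2*(-12*c - 48) + a*(-14*c^2 - 138*c - 328) - 4*c^3 - 67*c^2 - 314*c - 440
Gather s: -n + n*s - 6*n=n*s - 7*n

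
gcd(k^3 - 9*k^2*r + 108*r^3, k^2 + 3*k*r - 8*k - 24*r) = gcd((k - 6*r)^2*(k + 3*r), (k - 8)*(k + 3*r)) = k + 3*r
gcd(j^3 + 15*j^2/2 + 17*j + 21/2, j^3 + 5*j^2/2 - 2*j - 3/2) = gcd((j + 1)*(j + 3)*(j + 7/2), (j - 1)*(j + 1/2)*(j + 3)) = j + 3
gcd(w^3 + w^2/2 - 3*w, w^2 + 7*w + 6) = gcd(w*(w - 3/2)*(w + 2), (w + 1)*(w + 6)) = 1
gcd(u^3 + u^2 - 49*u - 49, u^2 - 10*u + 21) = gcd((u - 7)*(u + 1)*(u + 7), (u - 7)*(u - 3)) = u - 7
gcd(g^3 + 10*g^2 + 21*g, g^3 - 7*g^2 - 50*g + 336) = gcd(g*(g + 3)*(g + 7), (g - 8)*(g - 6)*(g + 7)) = g + 7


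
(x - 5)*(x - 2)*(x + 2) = x^3 - 5*x^2 - 4*x + 20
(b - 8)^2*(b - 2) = b^3 - 18*b^2 + 96*b - 128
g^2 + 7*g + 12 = (g + 3)*(g + 4)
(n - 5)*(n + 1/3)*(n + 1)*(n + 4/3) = n^4 - 7*n^3/3 - 101*n^2/9 - 91*n/9 - 20/9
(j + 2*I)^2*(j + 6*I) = j^3 + 10*I*j^2 - 28*j - 24*I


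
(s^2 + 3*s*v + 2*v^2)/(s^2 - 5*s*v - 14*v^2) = (s + v)/(s - 7*v)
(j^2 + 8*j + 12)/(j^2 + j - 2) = (j + 6)/(j - 1)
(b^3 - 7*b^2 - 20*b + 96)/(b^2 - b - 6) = (b^2 - 4*b - 32)/(b + 2)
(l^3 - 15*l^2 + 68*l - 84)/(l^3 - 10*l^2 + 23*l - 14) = (l - 6)/(l - 1)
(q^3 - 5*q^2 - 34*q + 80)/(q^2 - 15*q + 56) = (q^2 + 3*q - 10)/(q - 7)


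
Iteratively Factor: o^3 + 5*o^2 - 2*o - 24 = (o + 4)*(o^2 + o - 6) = (o + 3)*(o + 4)*(o - 2)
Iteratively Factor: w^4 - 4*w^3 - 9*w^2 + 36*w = (w + 3)*(w^3 - 7*w^2 + 12*w) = (w - 4)*(w + 3)*(w^2 - 3*w) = (w - 4)*(w - 3)*(w + 3)*(w)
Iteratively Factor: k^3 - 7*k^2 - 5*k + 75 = (k + 3)*(k^2 - 10*k + 25) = (k - 5)*(k + 3)*(k - 5)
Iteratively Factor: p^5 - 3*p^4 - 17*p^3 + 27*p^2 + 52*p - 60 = (p - 5)*(p^4 + 2*p^3 - 7*p^2 - 8*p + 12) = (p - 5)*(p + 2)*(p^3 - 7*p + 6) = (p - 5)*(p - 2)*(p + 2)*(p^2 + 2*p - 3) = (p - 5)*(p - 2)*(p - 1)*(p + 2)*(p + 3)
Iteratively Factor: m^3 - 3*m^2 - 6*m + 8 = (m - 4)*(m^2 + m - 2) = (m - 4)*(m - 1)*(m + 2)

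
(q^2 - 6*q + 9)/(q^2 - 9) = (q - 3)/(q + 3)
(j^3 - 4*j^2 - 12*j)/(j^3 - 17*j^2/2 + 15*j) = 2*(j + 2)/(2*j - 5)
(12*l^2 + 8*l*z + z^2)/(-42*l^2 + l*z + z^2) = (12*l^2 + 8*l*z + z^2)/(-42*l^2 + l*z + z^2)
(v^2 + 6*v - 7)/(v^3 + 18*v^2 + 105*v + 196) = (v - 1)/(v^2 + 11*v + 28)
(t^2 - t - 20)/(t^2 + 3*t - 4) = (t - 5)/(t - 1)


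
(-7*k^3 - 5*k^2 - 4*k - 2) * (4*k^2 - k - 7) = -28*k^5 - 13*k^4 + 38*k^3 + 31*k^2 + 30*k + 14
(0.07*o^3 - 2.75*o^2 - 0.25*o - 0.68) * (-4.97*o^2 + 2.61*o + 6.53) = -0.3479*o^5 + 13.8502*o^4 - 5.4779*o^3 - 15.2304*o^2 - 3.4073*o - 4.4404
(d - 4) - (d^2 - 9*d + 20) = -d^2 + 10*d - 24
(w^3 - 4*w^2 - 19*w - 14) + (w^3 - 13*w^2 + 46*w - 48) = 2*w^3 - 17*w^2 + 27*w - 62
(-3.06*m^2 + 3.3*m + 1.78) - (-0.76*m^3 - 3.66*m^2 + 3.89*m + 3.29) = 0.76*m^3 + 0.6*m^2 - 0.59*m - 1.51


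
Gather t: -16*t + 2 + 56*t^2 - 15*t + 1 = 56*t^2 - 31*t + 3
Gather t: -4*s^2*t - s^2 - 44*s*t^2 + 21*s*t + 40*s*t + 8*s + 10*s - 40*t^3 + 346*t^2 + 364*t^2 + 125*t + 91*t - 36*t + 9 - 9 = -s^2 + 18*s - 40*t^3 + t^2*(710 - 44*s) + t*(-4*s^2 + 61*s + 180)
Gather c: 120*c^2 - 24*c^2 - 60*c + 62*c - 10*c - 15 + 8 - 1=96*c^2 - 8*c - 8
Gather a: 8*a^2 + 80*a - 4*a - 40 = 8*a^2 + 76*a - 40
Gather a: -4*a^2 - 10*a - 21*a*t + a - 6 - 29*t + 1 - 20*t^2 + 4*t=-4*a^2 + a*(-21*t - 9) - 20*t^2 - 25*t - 5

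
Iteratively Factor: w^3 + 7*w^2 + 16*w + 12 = (w + 2)*(w^2 + 5*w + 6) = (w + 2)^2*(w + 3)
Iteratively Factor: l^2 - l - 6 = (l - 3)*(l + 2)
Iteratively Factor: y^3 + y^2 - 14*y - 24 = (y + 2)*(y^2 - y - 12) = (y - 4)*(y + 2)*(y + 3)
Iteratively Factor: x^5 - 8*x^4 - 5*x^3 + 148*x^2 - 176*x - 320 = (x + 1)*(x^4 - 9*x^3 + 4*x^2 + 144*x - 320) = (x + 1)*(x + 4)*(x^3 - 13*x^2 + 56*x - 80) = (x - 4)*(x + 1)*(x + 4)*(x^2 - 9*x + 20) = (x - 5)*(x - 4)*(x + 1)*(x + 4)*(x - 4)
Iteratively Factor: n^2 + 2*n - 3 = (n + 3)*(n - 1)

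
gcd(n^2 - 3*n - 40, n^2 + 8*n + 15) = n + 5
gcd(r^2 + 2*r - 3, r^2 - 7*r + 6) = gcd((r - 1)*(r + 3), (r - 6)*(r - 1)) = r - 1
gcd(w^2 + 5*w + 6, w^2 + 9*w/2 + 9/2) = w + 3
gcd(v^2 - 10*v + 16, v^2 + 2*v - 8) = v - 2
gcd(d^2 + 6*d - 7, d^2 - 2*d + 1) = d - 1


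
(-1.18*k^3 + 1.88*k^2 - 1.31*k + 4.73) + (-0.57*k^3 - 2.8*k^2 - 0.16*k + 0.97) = -1.75*k^3 - 0.92*k^2 - 1.47*k + 5.7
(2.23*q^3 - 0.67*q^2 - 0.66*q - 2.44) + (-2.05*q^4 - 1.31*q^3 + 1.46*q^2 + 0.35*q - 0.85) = -2.05*q^4 + 0.92*q^3 + 0.79*q^2 - 0.31*q - 3.29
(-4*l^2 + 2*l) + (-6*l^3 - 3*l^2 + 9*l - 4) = -6*l^3 - 7*l^2 + 11*l - 4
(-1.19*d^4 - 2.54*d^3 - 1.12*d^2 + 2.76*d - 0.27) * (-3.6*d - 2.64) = 4.284*d^5 + 12.2856*d^4 + 10.7376*d^3 - 6.9792*d^2 - 6.3144*d + 0.7128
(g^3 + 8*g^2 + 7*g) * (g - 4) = g^4 + 4*g^3 - 25*g^2 - 28*g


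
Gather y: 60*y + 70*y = 130*y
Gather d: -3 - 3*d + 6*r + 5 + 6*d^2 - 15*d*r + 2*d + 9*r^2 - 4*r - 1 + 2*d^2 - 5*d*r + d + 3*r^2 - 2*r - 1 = 8*d^2 - 20*d*r + 12*r^2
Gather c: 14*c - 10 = 14*c - 10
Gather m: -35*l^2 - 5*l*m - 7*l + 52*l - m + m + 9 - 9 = -35*l^2 - 5*l*m + 45*l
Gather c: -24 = -24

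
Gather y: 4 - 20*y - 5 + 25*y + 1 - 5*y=0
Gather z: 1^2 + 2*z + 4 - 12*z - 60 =-10*z - 55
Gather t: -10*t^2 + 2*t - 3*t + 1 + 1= -10*t^2 - t + 2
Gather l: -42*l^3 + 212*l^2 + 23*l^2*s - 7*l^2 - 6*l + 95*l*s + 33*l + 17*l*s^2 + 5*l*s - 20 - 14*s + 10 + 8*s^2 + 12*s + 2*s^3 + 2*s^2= -42*l^3 + l^2*(23*s + 205) + l*(17*s^2 + 100*s + 27) + 2*s^3 + 10*s^2 - 2*s - 10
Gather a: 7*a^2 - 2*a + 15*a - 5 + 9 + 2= 7*a^2 + 13*a + 6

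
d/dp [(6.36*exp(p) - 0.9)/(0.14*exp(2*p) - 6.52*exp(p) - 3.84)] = (-0.8904*exp(2*p) + 0.252000000000002*exp(p) - 30.2904)*exp(p)/(0.0196*exp(4*p) - 1.8256*exp(3*p) + 41.4352*exp(2*p) + 50.0736*exp(p) + 14.7456)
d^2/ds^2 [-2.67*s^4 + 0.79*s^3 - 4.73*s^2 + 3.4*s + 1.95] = -32.04*s^2 + 4.74*s - 9.46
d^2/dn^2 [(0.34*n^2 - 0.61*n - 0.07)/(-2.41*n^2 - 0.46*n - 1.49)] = (7.83973*n^3 + 9.764838*n^2 - 12.677082*n - 2.818958)/(13.997521*n^6 + 8.015178*n^5 + 27.492075*n^4 + 10.00822*n^3 + 16.997175*n^2 + 3.063738*n + 3.307949)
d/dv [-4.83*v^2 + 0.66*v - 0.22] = 0.66 - 9.66*v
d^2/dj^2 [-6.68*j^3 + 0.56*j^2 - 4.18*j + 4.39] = 1.12 - 40.08*j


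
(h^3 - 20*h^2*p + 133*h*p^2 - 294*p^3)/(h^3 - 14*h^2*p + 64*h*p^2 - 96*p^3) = (h^2 - 14*h*p + 49*p^2)/(h^2 - 8*h*p + 16*p^2)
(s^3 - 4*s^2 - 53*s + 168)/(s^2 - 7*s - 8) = (s^2 + 4*s - 21)/(s + 1)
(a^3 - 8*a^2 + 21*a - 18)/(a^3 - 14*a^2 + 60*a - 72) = (a^2 - 6*a + 9)/(a^2 - 12*a + 36)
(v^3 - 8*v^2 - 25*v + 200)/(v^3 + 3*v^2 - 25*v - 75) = (v - 8)/(v + 3)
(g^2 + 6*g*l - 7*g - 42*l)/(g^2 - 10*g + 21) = (g + 6*l)/(g - 3)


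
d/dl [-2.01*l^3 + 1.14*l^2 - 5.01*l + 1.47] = -6.03*l^2 + 2.28*l - 5.01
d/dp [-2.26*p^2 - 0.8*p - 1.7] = -4.52*p - 0.8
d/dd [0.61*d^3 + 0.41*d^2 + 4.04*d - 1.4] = 1.83*d^2 + 0.82*d + 4.04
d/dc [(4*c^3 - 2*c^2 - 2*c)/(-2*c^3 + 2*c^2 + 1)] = 2*(2*c^4 - 4*c^3 + 8*c^2 - 2*c - 1)/(4*c^6 - 8*c^5 + 4*c^4 - 4*c^3 + 4*c^2 + 1)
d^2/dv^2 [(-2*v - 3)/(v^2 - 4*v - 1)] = 2*(4*(v - 2)^2*(2*v + 3) + (6*v - 5)*(-v^2 + 4*v + 1))/(-v^2 + 4*v + 1)^3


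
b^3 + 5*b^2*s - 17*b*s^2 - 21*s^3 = (b - 3*s)*(b + s)*(b + 7*s)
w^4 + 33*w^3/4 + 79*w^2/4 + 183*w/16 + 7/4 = (w + 1/4)*(w + 1/2)*(w + 7/2)*(w + 4)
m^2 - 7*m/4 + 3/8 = (m - 3/2)*(m - 1/4)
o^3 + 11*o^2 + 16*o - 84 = (o - 2)*(o + 6)*(o + 7)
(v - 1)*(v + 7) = v^2 + 6*v - 7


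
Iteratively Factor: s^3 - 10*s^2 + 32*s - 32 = (s - 4)*(s^2 - 6*s + 8) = (s - 4)^2*(s - 2)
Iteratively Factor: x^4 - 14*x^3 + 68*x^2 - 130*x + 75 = (x - 5)*(x^3 - 9*x^2 + 23*x - 15) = (x - 5)^2*(x^2 - 4*x + 3) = (x - 5)^2*(x - 1)*(x - 3)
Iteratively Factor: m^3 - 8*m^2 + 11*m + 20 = (m - 4)*(m^2 - 4*m - 5) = (m - 4)*(m + 1)*(m - 5)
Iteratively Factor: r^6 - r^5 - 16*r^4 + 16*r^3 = (r)*(r^5 - r^4 - 16*r^3 + 16*r^2) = r*(r - 4)*(r^4 + 3*r^3 - 4*r^2) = r*(r - 4)*(r - 1)*(r^3 + 4*r^2) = r^2*(r - 4)*(r - 1)*(r^2 + 4*r) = r^3*(r - 4)*(r - 1)*(r + 4)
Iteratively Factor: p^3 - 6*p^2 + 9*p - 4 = (p - 4)*(p^2 - 2*p + 1) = (p - 4)*(p - 1)*(p - 1)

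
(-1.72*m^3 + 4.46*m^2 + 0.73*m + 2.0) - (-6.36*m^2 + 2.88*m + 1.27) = -1.72*m^3 + 10.82*m^2 - 2.15*m + 0.73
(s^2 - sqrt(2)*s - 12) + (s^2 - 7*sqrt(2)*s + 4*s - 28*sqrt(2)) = 2*s^2 - 8*sqrt(2)*s + 4*s - 28*sqrt(2) - 12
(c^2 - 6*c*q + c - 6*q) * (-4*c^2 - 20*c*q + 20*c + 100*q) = -4*c^4 + 4*c^3*q + 16*c^3 + 120*c^2*q^2 - 16*c^2*q + 20*c^2 - 480*c*q^2 - 20*c*q - 600*q^2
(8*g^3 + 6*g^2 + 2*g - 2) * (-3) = -24*g^3 - 18*g^2 - 6*g + 6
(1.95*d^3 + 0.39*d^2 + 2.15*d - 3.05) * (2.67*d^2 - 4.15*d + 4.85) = 5.2065*d^5 - 7.0512*d^4 + 13.5795*d^3 - 15.1745*d^2 + 23.085*d - 14.7925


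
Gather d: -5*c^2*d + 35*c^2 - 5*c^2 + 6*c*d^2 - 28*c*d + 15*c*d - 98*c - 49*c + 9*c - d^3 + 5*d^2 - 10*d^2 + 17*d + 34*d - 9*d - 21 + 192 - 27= 30*c^2 - 138*c - d^3 + d^2*(6*c - 5) + d*(-5*c^2 - 13*c + 42) + 144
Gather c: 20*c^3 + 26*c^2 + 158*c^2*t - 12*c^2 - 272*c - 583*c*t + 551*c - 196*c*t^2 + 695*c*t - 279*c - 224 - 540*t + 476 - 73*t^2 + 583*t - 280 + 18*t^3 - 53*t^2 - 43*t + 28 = 20*c^3 + c^2*(158*t + 14) + c*(-196*t^2 + 112*t) + 18*t^3 - 126*t^2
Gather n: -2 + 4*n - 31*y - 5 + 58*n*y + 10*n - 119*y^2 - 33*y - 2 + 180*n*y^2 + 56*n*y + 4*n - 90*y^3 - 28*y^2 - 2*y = n*(180*y^2 + 114*y + 18) - 90*y^3 - 147*y^2 - 66*y - 9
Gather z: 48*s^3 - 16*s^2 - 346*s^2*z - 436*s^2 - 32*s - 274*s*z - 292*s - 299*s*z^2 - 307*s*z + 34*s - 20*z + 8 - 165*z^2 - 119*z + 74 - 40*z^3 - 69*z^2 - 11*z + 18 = 48*s^3 - 452*s^2 - 290*s - 40*z^3 + z^2*(-299*s - 234) + z*(-346*s^2 - 581*s - 150) + 100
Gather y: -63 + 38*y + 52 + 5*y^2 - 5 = 5*y^2 + 38*y - 16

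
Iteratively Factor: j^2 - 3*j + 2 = (j - 2)*(j - 1)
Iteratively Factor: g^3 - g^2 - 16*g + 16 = (g + 4)*(g^2 - 5*g + 4) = (g - 4)*(g + 4)*(g - 1)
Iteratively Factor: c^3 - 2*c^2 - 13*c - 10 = (c + 2)*(c^2 - 4*c - 5) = (c + 1)*(c + 2)*(c - 5)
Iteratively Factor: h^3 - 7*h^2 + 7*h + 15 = (h + 1)*(h^2 - 8*h + 15) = (h - 3)*(h + 1)*(h - 5)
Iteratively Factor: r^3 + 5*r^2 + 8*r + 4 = (r + 2)*(r^2 + 3*r + 2) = (r + 1)*(r + 2)*(r + 2)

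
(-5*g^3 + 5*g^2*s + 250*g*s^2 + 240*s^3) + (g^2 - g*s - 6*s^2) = -5*g^3 + 5*g^2*s + g^2 + 250*g*s^2 - g*s + 240*s^3 - 6*s^2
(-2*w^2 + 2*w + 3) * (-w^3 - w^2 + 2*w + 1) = 2*w^5 - 9*w^3 - w^2 + 8*w + 3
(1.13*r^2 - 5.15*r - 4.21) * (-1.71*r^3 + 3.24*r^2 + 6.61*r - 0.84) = -1.9323*r^5 + 12.4677*r^4 - 2.01760000000001*r^3 - 48.6311*r^2 - 23.5021*r + 3.5364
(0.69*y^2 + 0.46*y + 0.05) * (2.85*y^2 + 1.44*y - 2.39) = 1.9665*y^4 + 2.3046*y^3 - 0.8442*y^2 - 1.0274*y - 0.1195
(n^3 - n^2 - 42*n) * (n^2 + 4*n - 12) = n^5 + 3*n^4 - 58*n^3 - 156*n^2 + 504*n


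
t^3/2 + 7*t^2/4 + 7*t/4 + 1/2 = (t/2 + 1)*(t + 1/2)*(t + 1)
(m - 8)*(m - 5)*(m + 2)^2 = m^4 - 9*m^3 - 8*m^2 + 108*m + 160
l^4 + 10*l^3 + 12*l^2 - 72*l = l*(l - 2)*(l + 6)^2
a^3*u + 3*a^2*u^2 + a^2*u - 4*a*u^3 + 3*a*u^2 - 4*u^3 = (a - u)*(a + 4*u)*(a*u + u)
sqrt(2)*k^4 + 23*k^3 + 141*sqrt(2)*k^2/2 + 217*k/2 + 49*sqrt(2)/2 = (k + sqrt(2)/2)*(k + 7*sqrt(2)/2)*(k + 7*sqrt(2))*(sqrt(2)*k + 1)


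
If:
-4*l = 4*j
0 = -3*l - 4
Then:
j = 4/3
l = -4/3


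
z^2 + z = z*(z + 1)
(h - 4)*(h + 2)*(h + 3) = h^3 + h^2 - 14*h - 24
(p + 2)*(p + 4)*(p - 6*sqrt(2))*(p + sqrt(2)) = p^4 - 5*sqrt(2)*p^3 + 6*p^3 - 30*sqrt(2)*p^2 - 4*p^2 - 72*p - 40*sqrt(2)*p - 96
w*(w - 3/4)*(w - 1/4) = w^3 - w^2 + 3*w/16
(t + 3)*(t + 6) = t^2 + 9*t + 18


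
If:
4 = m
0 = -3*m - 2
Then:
No Solution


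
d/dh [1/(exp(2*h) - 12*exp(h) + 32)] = 2*(6 - exp(h))*exp(h)/(exp(2*h) - 12*exp(h) + 32)^2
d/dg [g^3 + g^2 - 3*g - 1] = 3*g^2 + 2*g - 3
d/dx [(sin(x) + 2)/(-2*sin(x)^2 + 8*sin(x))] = (cos(x) + 4/tan(x) - 8*cos(x)/sin(x)^2)/(2*(sin(x) - 4)^2)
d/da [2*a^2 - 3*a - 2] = 4*a - 3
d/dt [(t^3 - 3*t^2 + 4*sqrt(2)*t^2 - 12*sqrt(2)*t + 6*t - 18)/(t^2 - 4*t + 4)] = (t^3 - 6*t^2 - 4*sqrt(2)*t + 6*t + 24 + 24*sqrt(2))/(t^3 - 6*t^2 + 12*t - 8)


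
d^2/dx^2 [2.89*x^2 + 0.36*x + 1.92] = 5.78000000000000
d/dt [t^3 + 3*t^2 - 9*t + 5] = 3*t^2 + 6*t - 9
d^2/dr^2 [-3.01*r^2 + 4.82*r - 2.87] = -6.02000000000000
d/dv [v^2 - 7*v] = 2*v - 7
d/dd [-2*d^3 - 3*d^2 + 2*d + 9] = -6*d^2 - 6*d + 2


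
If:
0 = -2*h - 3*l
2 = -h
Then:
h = -2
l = 4/3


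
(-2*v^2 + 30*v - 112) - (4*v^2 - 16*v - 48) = -6*v^2 + 46*v - 64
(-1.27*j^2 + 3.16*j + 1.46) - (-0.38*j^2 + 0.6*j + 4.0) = -0.89*j^2 + 2.56*j - 2.54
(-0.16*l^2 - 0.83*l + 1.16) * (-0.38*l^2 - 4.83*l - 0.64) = 0.0608*l^4 + 1.0882*l^3 + 3.6705*l^2 - 5.0716*l - 0.7424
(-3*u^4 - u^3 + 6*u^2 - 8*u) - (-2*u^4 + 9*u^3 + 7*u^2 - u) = -u^4 - 10*u^3 - u^2 - 7*u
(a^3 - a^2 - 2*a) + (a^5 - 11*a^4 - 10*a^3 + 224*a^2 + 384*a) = a^5 - 11*a^4 - 9*a^3 + 223*a^2 + 382*a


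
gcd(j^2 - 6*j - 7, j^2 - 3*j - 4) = j + 1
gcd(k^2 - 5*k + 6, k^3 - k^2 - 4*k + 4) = k - 2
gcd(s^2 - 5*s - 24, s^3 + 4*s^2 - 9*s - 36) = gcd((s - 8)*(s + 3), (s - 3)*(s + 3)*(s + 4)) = s + 3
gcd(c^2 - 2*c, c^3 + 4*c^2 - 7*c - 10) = c - 2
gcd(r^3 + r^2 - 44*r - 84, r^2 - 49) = r - 7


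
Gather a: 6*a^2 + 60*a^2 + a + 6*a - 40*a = 66*a^2 - 33*a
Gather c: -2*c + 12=12 - 2*c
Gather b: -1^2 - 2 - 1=-4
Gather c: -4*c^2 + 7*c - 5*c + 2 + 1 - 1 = -4*c^2 + 2*c + 2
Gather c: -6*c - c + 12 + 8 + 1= 21 - 7*c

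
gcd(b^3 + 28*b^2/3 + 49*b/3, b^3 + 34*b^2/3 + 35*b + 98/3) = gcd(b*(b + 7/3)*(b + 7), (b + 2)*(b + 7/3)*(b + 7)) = b^2 + 28*b/3 + 49/3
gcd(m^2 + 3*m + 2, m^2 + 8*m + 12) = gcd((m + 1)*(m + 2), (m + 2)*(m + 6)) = m + 2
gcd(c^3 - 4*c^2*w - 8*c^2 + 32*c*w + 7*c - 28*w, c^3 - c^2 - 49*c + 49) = c^2 - 8*c + 7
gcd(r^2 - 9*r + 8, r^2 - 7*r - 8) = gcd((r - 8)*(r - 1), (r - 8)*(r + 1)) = r - 8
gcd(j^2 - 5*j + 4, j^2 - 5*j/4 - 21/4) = 1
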